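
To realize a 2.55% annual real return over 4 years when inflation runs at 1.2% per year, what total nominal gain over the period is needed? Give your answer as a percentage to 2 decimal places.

Required annual nominal rate: (1+2.55%)(1+1.2%) − 1 = 3.7806%.
Cumulative over 4 years: (1 + 0.037806)^4 − 1 ≈ 0.16002.

16.00%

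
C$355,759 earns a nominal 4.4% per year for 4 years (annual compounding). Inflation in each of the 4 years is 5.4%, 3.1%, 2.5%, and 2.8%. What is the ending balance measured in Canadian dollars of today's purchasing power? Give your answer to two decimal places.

C$369,097.95

Nominal value at maturity: C$355,759 × (1 + 4.4%)^4 ≈ C$422,627.63.
Price-level factor over 4 years: 1.054 × 1.031 × 1.025 × 1.028 = 1.1450283938.
The maturity value deflated by that factor is the answer in today's purchasing power.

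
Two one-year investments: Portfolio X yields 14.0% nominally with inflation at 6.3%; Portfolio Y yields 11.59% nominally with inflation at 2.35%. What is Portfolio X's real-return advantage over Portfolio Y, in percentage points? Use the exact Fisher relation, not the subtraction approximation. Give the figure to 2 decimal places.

-1.78

Portfolio X real return: 1.140/1.063 − 1 = 7.244%.
Portfolio Y real return: 1.1159/1.0235 − 1 = 9.028%.
Difference: 7.244 − 9.028 = -1.784 pp.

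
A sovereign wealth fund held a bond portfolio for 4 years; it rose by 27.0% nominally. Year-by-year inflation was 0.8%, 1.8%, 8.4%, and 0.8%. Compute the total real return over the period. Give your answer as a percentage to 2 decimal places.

13.27%

Cumulative inflation factor: 1.008 × 1.018 × 1.084 × 1.008 ≈ 1.12124.
Nominal growth factor: 1.27000. Real growth factor = 1.27000 / 1.12124 ≈ 1.13268.
Total real return ≈ 13.2676%.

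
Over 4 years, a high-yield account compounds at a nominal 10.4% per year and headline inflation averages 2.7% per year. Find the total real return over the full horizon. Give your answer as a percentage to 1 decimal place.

33.5%

The annual real rate is (1+10.4%)/(1+2.7%) − 1 = 7.4976%.
Compounded over 4 years: (1 + 0.074976)^4 − 1 ≈ 0.33535.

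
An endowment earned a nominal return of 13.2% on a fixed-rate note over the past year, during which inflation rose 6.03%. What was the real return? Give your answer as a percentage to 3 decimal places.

Real return via the Fisher equation: (1 + 13.2%)/(1 + 6.03%) − 1 = 1.132/1.0603 − 1 ≈ 0.06762.

6.762%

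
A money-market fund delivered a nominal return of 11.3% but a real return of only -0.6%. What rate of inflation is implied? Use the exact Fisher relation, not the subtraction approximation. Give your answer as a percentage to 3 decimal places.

11.972%

From (1+r_nom) = (1+r_real)(1+π), we get 1+π = (1 + 11.3%)/(1 − 0.6%) = 1.113/0.994 ≈ 1.11972.
So π ≈ 11.9718%.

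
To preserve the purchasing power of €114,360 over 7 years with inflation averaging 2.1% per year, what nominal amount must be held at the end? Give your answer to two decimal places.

€132,267.86

Cumulative price-level factor: (1+2.1%)^7 ≈ 1.1565920282.
Multiplying €114,360 by the price-level factor gives the future nominal sum.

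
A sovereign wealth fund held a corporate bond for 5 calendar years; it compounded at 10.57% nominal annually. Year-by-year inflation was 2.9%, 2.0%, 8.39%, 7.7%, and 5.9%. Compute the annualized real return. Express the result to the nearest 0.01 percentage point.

Cumulative inflation factor: 1.029 × 1.020 × 1.0839 × 1.077 × 1.059 ≈ 1.29753.
Nominal growth factor: 1.65267. Real growth factor = 1.65267 / 1.29753 ≈ 1.27371.
Annualized: 1.27371^(1/5) − 1 ≈ 0.04958.

4.96%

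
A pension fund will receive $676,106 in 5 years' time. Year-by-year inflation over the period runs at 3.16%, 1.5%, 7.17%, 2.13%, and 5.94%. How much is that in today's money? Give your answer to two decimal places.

$556,866.23

Price-level factor over 5 years: 1.0316 × 1.015 × 1.0717 × 1.0213 × 1.0594 ≈ 1.2141264123.
Purchasing power today: $676,106 divided by that factor.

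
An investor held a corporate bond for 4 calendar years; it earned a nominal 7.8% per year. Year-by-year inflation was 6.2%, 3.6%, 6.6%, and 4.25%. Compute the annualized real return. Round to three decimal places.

2.515%

Cumulative inflation factor: 1.062 × 1.036 × 1.066 × 1.0425 ≈ 1.22269.
Nominal growth factor: 1.35044. Real growth factor = 1.35044 / 1.22269 ≈ 1.10448.
Annualized: 1.10448^(1/4) − 1 ≈ 0.02515.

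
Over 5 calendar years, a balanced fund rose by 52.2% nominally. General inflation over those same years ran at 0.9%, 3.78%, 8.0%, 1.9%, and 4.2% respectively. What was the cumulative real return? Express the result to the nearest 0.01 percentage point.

Cumulative inflation factor: 1.009 × 1.0378 × 1.080 × 1.019 × 1.042 ≈ 1.20080.
Nominal growth factor: 1.52200. Real growth factor = 1.52200 / 1.20080 ≈ 1.26749.
Total real return ≈ 26.7489%.

26.75%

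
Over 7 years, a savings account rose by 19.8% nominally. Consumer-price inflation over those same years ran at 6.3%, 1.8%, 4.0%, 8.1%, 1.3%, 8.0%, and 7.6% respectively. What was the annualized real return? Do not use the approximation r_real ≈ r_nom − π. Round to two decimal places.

-2.52%

Cumulative inflation factor: 1.063 × 1.018 × 1.040 × 1.081 × 1.013 × 1.080 × 1.076 ≈ 1.43214.
Nominal growth factor: 1.19800. Real growth factor = 1.19800 / 1.43214 ≈ 0.83651.
Annualized: 0.83651^(1/7) − 1 ≈ -0.02518.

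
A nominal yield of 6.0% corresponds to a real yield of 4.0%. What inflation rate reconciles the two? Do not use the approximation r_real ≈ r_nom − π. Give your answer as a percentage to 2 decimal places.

1.92%

From (1+r_nom) = (1+r_real)(1+π), we get 1+π = (1 + 6.0%)/(1 + 4.0%) = 1.060/1.040 ≈ 1.01923.
So π ≈ 1.9231%.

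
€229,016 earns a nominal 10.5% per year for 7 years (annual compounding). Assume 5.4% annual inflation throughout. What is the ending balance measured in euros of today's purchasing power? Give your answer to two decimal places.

Nominal value at maturity: €229,016 × (1 + 10.5%)^7 ≈ €460,682.56.
Price-level factor over 7 years: (1 + 5.4%)^7 ≈ 1.4450546643.
Dividing the nominal maturity value by the price-level factor gives the value in today's money.

€318,799.40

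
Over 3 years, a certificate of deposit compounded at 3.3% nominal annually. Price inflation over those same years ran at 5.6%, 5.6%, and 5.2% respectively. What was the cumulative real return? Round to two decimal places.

-6.04%

Cumulative inflation factor: 1.056 × 1.056 × 1.052 ≈ 1.17312.
Nominal growth factor: 1.10230. Real growth factor = 1.10230 / 1.17312 ≈ 0.93963.
Total real return ≈ -6.0369%.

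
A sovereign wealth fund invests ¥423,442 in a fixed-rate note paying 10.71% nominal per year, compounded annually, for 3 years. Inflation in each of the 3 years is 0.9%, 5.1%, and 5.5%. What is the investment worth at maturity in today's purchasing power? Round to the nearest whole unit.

Nominal value at maturity: ¥423,442 × (1 + 10.71%)^3 ≈ ¥574,585.
Price-level factor over 3 years: 1.009 × 1.051 × 1.055 = 1.118784245.
The maturity value deflated by that factor is the answer in today's purchasing power.

¥513,580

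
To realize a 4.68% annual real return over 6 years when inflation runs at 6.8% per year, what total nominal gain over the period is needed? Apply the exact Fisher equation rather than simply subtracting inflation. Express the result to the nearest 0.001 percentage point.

Required annual nominal rate: (1+4.68%)(1+6.8%) − 1 = 11.79824%.
Cumulative over 6 years: (1 + 0.1179824)^6 − 1 ≈ 0.95258.

95.258%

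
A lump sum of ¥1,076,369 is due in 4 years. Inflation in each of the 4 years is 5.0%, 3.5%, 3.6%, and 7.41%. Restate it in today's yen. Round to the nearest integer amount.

¥890,076

Price-level factor over 4 years: 1.050 × 1.035 × 1.036 × 1.0741 = 1.2093001893.
Purchasing power today: ¥1,076,369 divided by that factor.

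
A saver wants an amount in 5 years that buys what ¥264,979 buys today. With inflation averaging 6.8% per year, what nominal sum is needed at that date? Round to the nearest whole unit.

¥368,186

Cumulative price-level factor: (1+6.8%)^5 ≈ 1.3894926808.
Multiplying ¥264,979 by the price-level factor gives the future nominal sum.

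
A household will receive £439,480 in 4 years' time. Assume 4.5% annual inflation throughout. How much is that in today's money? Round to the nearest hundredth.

Price-level factor over 4 years: (1 + 4.5%)^4 ≈ 1.1925186006.
Purchasing power today: £439,480 divided by that factor.

£368,530.94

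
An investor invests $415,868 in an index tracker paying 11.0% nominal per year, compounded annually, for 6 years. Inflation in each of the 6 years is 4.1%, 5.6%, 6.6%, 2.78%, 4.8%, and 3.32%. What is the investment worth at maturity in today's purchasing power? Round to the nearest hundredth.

Nominal value at maturity: $415,868 × (1 + 11.0%)^6 ≈ $777,845.56.
Price-level factor over 6 years: 1.041 × 1.056 × 1.066 × 1.0278 × 1.048 × 1.0332 ≈ 1.3041457965.
Dividing the nominal maturity value by the price-level factor gives the value in today's money.

$596,440.64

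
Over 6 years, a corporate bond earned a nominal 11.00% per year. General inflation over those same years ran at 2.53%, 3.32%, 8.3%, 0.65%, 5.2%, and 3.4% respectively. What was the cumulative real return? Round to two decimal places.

48.91%

Cumulative inflation factor: 1.0253 × 1.0332 × 1.083 × 1.0065 × 1.052 × 1.034 ≈ 1.25607.
Nominal growth factor: 1.87041. Real growth factor = 1.87041 / 1.25607 ≈ 1.48910.
Total real return ≈ 48.9100%.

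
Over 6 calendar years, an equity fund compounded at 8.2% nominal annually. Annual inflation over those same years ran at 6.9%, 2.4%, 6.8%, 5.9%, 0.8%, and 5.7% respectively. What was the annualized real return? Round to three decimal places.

3.319%

Cumulative inflation factor: 1.069 × 1.024 × 1.068 × 1.059 × 1.008 × 1.057 ≈ 1.31911.
Nominal growth factor: 1.60459. Real growth factor = 1.60459 / 1.31911 ≈ 1.21642.
Annualized: 1.21642^(1/6) − 1 ≈ 0.03319.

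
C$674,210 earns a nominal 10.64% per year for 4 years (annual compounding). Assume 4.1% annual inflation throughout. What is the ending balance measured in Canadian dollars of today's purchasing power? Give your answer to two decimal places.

C$860,282.21

Nominal value at maturity: C$674,210 × (1 + 10.64%)^4 ≈ C$1,010,284.89.
Price-level factor over 4 years: (1 + 4.1%)^4 ≈ 1.1743645098.
Dividing the nominal maturity value by the price-level factor gives the value in today's money.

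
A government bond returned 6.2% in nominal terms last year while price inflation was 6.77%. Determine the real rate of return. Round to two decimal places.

-0.53%

Real return via the Fisher equation: (1 + 6.2%)/(1 + 6.77%) − 1 = 1.062/1.0677 − 1 ≈ -0.00534.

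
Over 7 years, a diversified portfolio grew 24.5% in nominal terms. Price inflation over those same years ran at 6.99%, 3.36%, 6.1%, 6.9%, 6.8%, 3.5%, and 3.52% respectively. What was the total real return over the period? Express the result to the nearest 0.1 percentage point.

Cumulative inflation factor: 1.0699 × 1.0336 × 1.061 × 1.069 × 1.068 × 1.035 × 1.0352 ≈ 1.43524.
Nominal growth factor: 1.24500. Real growth factor = 1.24500 / 1.43524 ≈ 0.86745.
Total real return ≈ -13.2549%.

-13.3%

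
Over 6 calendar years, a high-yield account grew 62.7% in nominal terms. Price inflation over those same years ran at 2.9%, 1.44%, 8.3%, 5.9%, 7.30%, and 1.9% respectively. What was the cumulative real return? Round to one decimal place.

24.3%

Cumulative inflation factor: 1.029 × 1.0144 × 1.083 × 1.059 × 1.0730 × 1.019 ≈ 1.30895.
Nominal growth factor: 1.62700. Real growth factor = 1.62700 / 1.30895 ≈ 1.24298.
Total real return ≈ 24.2981%.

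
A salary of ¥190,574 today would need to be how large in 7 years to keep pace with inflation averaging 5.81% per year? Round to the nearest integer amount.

Cumulative price-level factor: (1+5.81%)^7 ≈ 1.4848651031.
Multiplying ¥190,574 by the price-level factor gives the future nominal sum.

¥282,977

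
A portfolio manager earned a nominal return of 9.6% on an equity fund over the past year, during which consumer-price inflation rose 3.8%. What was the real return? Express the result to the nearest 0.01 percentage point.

Real return via the Fisher equation: (1 + 9.6%)/(1 + 3.8%) − 1 = 1.096/1.038 − 1 ≈ 0.05588.

5.59%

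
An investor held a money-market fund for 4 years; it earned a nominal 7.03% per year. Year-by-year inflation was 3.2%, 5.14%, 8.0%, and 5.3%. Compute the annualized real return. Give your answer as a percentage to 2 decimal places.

Cumulative inflation factor: 1.032 × 1.0514 × 1.080 × 1.053 ≈ 1.23396.
Nominal growth factor: 1.31227. Real growth factor = 1.31227 / 1.23396 ≈ 1.06346.
Annualized: 1.06346^(1/4) − 1 ≈ 0.01550.

1.55%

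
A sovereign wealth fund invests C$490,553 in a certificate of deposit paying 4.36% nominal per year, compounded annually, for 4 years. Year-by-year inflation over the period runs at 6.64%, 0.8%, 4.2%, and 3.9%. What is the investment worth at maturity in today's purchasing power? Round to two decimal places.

C$499,986.51

Nominal value at maturity: C$490,553 × (1 + 4.36%)^4 ≈ C$581,864.98.
Price-level factor over 4 years: 1.0664 × 1.008 × 1.042 × 1.039 ≈ 1.1637613645.
The maturity value deflated by that factor is the answer in today's purchasing power.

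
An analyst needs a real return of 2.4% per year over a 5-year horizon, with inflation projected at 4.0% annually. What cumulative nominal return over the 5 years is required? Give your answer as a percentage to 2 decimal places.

36.98%

Required annual nominal rate: (1+2.4%)(1+4.0%) − 1 = 6.496%.
Cumulative over 5 years: (1 + 0.06496)^5 − 1 ≈ 0.36983.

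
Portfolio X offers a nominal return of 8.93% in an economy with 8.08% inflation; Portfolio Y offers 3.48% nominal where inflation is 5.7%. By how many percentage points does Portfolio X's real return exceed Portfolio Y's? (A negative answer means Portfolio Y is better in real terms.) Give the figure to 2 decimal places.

Portfolio X real return: 1.0893/1.0808 − 1 = 0.786%.
Portfolio Y real return: 1.0348/1.057 − 1 = -2.100%.
Difference: 0.786 − (-2.100) = 2.886 pp.

2.89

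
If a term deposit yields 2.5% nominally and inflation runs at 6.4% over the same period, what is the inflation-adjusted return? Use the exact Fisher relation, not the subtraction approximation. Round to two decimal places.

Real return via the Fisher equation: (1 + 2.5%)/(1 + 6.4%) − 1 = 1.025/1.064 − 1 ≈ -0.03665.

-3.67%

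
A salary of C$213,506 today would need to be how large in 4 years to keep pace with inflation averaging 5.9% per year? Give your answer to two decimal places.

Cumulative price-level factor: (1+5.9%)^4 ≈ 1.2577196334.
Multiplying C$213,506 by the price-level factor gives the future nominal sum.

C$268,530.69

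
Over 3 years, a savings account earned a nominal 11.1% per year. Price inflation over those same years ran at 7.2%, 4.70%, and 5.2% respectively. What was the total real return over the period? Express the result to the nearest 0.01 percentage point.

16.14%

Cumulative inflation factor: 1.072 × 1.0470 × 1.052 ≈ 1.18075.
Nominal growth factor: 1.37133. Real growth factor = 1.37133 / 1.18075 ≈ 1.16141.
Total real return ≈ 16.1408%.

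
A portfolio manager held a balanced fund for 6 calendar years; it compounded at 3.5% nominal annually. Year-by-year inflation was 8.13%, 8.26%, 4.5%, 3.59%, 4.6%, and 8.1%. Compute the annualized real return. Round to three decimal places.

Cumulative inflation factor: 1.0813 × 1.0826 × 1.045 × 1.0359 × 1.046 × 1.081 ≈ 1.43287.
Nominal growth factor: 1.22926. Real growth factor = 1.22926 / 1.43287 ≈ 0.85790.
Annualized: 0.85790^(1/6) − 1 ≈ -0.02522.

-2.522%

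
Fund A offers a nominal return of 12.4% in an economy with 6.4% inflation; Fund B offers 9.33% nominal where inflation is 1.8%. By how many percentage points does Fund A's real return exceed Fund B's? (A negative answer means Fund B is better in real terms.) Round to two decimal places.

Fund A real return: 1.124/1.064 − 1 = 5.639%.
Fund B real return: 1.0933/1.018 − 1 = 7.397%.
Difference: 5.639 − 7.397 = -1.758 pp.

-1.76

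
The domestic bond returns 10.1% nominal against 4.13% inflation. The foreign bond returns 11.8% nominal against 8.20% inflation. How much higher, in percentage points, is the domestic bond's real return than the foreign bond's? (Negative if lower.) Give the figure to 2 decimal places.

2.41

The domestic bond real return: 1.101/1.0413 − 1 = 5.733%.
The foreign bond real return: 1.118/1.0820 − 1 = 3.327%.
Difference: 5.733 − 3.327 = 2.406 pp.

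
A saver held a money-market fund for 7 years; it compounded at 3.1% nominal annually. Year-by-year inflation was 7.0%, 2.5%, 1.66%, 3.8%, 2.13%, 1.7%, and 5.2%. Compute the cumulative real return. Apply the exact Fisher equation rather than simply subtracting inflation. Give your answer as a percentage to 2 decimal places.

Cumulative inflation factor: 1.070 × 1.025 × 1.0166 × 1.038 × 1.0213 × 1.017 × 1.052 ≈ 1.26458.
Nominal growth factor: 1.23826. Real growth factor = 1.23826 / 1.26458 ≈ 0.97919.
Total real return ≈ -2.0813%.

-2.08%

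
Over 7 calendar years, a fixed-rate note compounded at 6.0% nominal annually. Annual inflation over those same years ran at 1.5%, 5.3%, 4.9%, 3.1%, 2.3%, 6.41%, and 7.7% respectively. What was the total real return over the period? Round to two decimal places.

10.95%

Cumulative inflation factor: 1.015 × 1.053 × 1.049 × 1.031 × 1.023 × 1.0641 × 1.077 ≈ 1.35520.
Nominal growth factor: 1.50363. Real growth factor = 1.50363 / 1.35520 ≈ 1.10953.
Total real return ≈ 10.9529%.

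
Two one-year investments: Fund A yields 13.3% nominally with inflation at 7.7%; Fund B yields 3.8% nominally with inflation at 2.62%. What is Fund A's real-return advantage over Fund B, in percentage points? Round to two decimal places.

Fund A real return: 1.133/1.077 − 1 = 5.200%.
Fund B real return: 1.038/1.0262 − 1 = 1.150%.
Difference: 5.200 − 1.150 = 4.050 pp.

4.05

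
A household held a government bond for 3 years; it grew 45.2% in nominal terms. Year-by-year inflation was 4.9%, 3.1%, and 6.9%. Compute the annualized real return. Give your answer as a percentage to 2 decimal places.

7.89%

Cumulative inflation factor: 1.049 × 1.031 × 1.069 ≈ 1.15614.
Nominal growth factor: 1.45200. Real growth factor = 1.45200 / 1.15614 ≈ 1.25590.
Annualized: 1.25590^(1/3) − 1 ≈ 0.07891.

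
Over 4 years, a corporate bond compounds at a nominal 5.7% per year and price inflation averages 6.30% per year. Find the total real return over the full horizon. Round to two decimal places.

The annual real rate is (1+5.7%)/(1+6.30%) − 1 = -0.5644%.
Compounded over 4 years: (1 + -0.005644)^4 − 1 ≈ -0.02239.

-2.24%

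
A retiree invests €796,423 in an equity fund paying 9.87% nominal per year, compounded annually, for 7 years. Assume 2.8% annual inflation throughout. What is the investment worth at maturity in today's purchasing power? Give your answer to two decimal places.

€1,268,661.80

Nominal value at maturity: €796,423 × (1 + 9.87%)^7 ≈ €1,539,209.25.
Price-level factor over 7 years: (1 + 2.8%)^7 ≈ 1.2132541978.
The maturity value deflated by that factor is the answer in today's purchasing power.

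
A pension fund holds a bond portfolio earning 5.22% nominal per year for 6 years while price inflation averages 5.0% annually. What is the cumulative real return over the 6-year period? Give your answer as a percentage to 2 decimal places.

1.26%

The annual real rate is (1+5.22%)/(1+5.0%) − 1 = 0.2095%.
Compounded over 6 years: (1 + 0.002095)^6 − 1 ≈ 0.01264.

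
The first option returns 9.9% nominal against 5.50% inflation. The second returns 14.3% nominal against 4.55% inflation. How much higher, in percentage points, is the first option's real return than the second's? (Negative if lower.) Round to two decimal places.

The first option real return: 1.099/1.0550 − 1 = 4.171%.
The second real return: 1.143/1.0455 − 1 = 9.326%.
Difference: 4.171 − 9.326 = -5.155 pp.

-5.16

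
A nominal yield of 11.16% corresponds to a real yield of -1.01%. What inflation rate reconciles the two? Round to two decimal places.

From (1+r_nom) = (1+r_real)(1+π), we get 1+π = (1 + 11.16%)/(1 − 1.01%) = 1.1116/0.9899 ≈ 1.12294.
So π ≈ 12.2942%.

12.29%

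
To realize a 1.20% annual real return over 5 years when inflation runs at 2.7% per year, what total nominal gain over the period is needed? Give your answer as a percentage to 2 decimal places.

Required annual nominal rate: (1+1.20%)(1+2.7%) − 1 = 3.9324%.
Cumulative over 5 years: (1 + 0.039324)^5 − 1 ≈ 0.21270.

21.27%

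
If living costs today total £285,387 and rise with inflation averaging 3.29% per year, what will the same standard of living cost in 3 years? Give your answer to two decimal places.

£314,491.58

Cumulative price-level factor: (1+3.29%)^3 ≈ 1.1019828413.
Multiplying £285,387 by the price-level factor gives the future nominal sum.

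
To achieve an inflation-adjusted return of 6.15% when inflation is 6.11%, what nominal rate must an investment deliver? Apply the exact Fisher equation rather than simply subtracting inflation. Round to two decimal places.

12.64%

By the Fisher equation, 1 + r_nom = (1 + 6.15%)(1 + 6.11%) = 1.0615 × 1.0611 = 1.12635765.
So r_nom = 12.635765%.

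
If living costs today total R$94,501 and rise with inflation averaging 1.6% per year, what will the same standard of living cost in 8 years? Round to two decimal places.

Cumulative price-level factor: (1+1.6%)^8 ≈ 1.1354020227.
The nominal amount required is R$94,501 scaled up by that factor.

R$107,296.63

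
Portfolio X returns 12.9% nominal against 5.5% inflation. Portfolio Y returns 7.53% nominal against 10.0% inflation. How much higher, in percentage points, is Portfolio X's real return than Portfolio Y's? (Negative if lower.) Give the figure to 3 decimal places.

9.260

Portfolio X real return: 1.129/1.055 − 1 = 7.0142%.
Portfolio Y real return: 1.0753/1.100 − 1 = -2.2455%.
Difference: 7.0142 − (-2.2455) = 9.2597 pp.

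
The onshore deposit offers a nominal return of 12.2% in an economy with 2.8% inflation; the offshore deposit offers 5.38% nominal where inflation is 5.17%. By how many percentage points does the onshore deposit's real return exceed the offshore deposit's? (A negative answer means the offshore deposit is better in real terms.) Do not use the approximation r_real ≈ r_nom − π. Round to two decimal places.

The onshore deposit real return: 1.122/1.028 − 1 = 9.144%.
The offshore deposit real return: 1.0538/1.0517 − 1 = 0.200%.
Difference: 9.144 − 0.200 = 8.944 pp.

8.94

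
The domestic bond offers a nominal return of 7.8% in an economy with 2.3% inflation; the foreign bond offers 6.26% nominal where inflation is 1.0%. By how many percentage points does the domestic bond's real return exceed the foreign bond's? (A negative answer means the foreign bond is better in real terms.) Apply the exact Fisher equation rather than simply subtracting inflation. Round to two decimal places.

The domestic bond real return: 1.078/1.023 − 1 = 5.376%.
The foreign bond real return: 1.0626/1.010 − 1 = 5.208%.
Difference: 5.376 − 5.208 = 0.168 pp.

0.17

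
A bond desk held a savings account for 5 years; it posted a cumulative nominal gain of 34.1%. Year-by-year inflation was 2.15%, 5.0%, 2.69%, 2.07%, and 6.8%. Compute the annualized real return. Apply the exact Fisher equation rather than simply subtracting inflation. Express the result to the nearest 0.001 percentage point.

2.235%

Cumulative inflation factor: 1.0215 × 1.050 × 1.0269 × 1.0207 × 1.068 ≈ 1.20067.
Nominal growth factor: 1.34100. Real growth factor = 1.34100 / 1.20067 ≈ 1.11687.
Annualized: 1.11687^(1/5) − 1 ≈ 0.02235.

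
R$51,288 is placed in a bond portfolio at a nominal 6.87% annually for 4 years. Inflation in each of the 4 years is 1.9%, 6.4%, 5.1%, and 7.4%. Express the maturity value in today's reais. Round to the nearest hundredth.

R$54,665.86

Nominal value at maturity: R$51,288 × (1 + 6.87%)^4 ≈ R$66,901.98.
Price-level factor over 4 years: 1.019 × 1.064 × 1.051 × 1.074 ≈ 1.2238348312.
Dividing the nominal maturity value by the price-level factor gives the value in today's money.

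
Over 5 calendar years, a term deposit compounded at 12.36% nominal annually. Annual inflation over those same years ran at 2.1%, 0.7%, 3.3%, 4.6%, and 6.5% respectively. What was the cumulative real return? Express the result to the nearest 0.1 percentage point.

51.4%

Cumulative inflation factor: 1.021 × 1.007 × 1.033 × 1.046 × 1.065 ≈ 1.18314.
Nominal growth factor: 1.79085. Real growth factor = 1.79085 / 1.18314 ≈ 1.51364.
Total real return ≈ 51.3637%.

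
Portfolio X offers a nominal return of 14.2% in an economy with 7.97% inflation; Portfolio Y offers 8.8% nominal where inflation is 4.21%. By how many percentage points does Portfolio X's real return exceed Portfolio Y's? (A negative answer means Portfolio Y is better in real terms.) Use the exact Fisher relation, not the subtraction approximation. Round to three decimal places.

1.366

Portfolio X real return: 1.142/1.0797 − 1 = 5.7701%.
Portfolio Y real return: 1.088/1.0421 − 1 = 4.4046%.
Difference: 5.7701 − 4.4046 = 1.3655 pp.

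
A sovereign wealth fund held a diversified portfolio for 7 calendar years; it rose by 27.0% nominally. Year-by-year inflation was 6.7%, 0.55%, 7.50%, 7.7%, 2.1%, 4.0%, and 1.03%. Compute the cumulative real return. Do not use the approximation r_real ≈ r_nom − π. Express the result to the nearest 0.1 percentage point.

Cumulative inflation factor: 1.067 × 1.0055 × 1.0750 × 1.077 × 1.021 × 1.040 × 1.0103 ≈ 1.33254.
Nominal growth factor: 1.27000. Real growth factor = 1.27000 / 1.33254 ≈ 0.95307.
Total real return ≈ -4.6933%.

-4.7%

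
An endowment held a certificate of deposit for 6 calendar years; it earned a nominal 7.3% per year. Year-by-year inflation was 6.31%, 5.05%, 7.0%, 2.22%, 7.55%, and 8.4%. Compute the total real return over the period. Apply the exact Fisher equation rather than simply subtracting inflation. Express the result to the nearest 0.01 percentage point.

Cumulative inflation factor: 1.0631 × 1.0505 × 1.070 × 1.0222 × 1.0755 × 1.084 ≈ 1.42406.
Nominal growth factor: 1.52615. Real growth factor = 1.52615 / 1.42406 ≈ 1.07169.
Total real return ≈ 7.1689%.

7.17%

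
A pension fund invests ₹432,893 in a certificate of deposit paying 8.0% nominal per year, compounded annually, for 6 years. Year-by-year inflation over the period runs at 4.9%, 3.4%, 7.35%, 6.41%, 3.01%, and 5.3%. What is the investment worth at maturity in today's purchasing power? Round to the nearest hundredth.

₹511,134.06

Nominal value at maturity: ₹432,893 × (1 + 8.0%)^6 ≈ ₹686,946.79.
Price-level factor over 6 years: 1.049 × 1.034 × 1.0735 × 1.0641 × 1.0301 × 1.053 ≈ 1.3439659855.
Dividing the nominal maturity value by the price-level factor gives the value in today's money.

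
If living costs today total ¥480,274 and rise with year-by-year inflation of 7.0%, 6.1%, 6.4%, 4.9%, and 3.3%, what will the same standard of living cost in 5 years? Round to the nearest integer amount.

¥628,645

Cumulative price-level factor: 1.070 × 1.061 × 1.064 × 1.049 × 1.033 ≈ 1.3089305354.
Multiplying ¥480,274 by the price-level factor gives the future nominal sum.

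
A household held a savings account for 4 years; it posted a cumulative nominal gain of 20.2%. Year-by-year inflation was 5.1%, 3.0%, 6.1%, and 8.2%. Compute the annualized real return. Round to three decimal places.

Cumulative inflation factor: 1.051 × 1.030 × 1.061 × 1.082 ≈ 1.24275.
Nominal growth factor: 1.20200. Real growth factor = 1.20200 / 1.24275 ≈ 0.96721.
Annualized: 0.96721^(1/4) − 1 ≈ -0.00830.

-0.830%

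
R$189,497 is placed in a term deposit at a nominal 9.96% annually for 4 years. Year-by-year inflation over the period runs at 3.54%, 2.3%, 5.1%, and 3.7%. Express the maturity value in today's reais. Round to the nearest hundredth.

Nominal value at maturity: R$189,497 × (1 + 9.96%)^4 ≈ R$277,039.22.
Price-level factor over 4 years: 1.0354 × 1.023 × 1.051 × 1.037 ≈ 1.1544237868.
The maturity value deflated by that factor is the answer in today's purchasing power.

R$239,980.52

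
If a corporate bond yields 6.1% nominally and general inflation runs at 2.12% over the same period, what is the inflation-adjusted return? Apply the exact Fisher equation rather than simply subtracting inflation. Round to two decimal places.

Real return via the Fisher equation: (1 + 6.1%)/(1 + 2.12%) − 1 = 1.061/1.0212 − 1 ≈ 0.03897.

3.90%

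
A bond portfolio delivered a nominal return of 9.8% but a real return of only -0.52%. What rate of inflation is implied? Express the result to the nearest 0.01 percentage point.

10.37%

From (1+r_nom) = (1+r_real)(1+π), we get 1+π = (1 + 9.8%)/(1 − 0.52%) = 1.098/0.9948 ≈ 1.10374.
So π ≈ 10.3739%.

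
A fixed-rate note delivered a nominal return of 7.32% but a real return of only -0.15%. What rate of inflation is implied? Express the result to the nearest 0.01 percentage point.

7.48%

From (1+r_nom) = (1+r_real)(1+π), we get 1+π = (1 + 7.32%)/(1 − 0.15%) = 1.0732/0.9985 ≈ 1.07481.
So π ≈ 7.4812%.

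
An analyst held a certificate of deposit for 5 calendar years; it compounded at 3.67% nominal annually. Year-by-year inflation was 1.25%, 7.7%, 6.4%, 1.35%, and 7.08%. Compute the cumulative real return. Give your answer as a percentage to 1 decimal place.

Cumulative inflation factor: 1.0125 × 1.077 × 1.064 × 1.0135 × 1.0708 ≈ 1.25917.
Nominal growth factor: 1.19747. Real growth factor = 1.19747 / 1.25917 ≈ 0.95100.
Total real return ≈ -4.8999%.

-4.9%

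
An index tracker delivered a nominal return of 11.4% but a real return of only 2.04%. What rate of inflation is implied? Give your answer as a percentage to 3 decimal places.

9.173%

From (1+r_nom) = (1+r_real)(1+π), we get 1+π = (1 + 11.4%)/(1 + 2.04%) = 1.114/1.0204 ≈ 1.09173.
So π ≈ 9.1729%.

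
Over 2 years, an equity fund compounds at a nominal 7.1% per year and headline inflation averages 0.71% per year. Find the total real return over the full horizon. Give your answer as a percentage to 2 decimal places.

13.09%

The annual real rate is (1+7.1%)/(1+0.71%) − 1 = 6.3450%.
Compounded over 2 years: (1 + 0.063450)^2 − 1 ≈ 0.13092.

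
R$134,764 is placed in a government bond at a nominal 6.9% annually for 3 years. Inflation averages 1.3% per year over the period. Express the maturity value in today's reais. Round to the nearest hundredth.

R$158,372.10

Nominal value at maturity: R$134,764 × (1 + 6.9%)^3 ≈ R$164,629.25.
Price-level factor over 3 years: (1 + 1.3%)^3 = 1.039509197.
Dividing the nominal maturity value by the price-level factor gives the value in today's money.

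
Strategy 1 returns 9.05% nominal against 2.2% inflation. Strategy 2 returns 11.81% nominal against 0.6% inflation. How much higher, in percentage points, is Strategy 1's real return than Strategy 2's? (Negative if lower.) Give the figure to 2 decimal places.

-4.44

Strategy 1 real return: 1.0905/1.022 − 1 = 6.703%.
Strategy 2 real return: 1.1181/1.006 − 1 = 11.143%.
Difference: 6.703 − 11.143 = -4.440 pp.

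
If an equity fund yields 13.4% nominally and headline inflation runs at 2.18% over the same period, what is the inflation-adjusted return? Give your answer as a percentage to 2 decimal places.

Real return via the Fisher equation: (1 + 13.4%)/(1 + 2.18%) − 1 = 1.134/1.0218 − 1 ≈ 0.10981.

10.98%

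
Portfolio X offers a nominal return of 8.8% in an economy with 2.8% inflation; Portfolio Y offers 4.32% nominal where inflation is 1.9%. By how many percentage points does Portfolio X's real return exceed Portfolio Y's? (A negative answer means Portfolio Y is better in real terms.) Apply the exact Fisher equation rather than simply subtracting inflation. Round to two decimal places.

3.46

Portfolio X real return: 1.088/1.028 − 1 = 5.837%.
Portfolio Y real return: 1.0432/1.019 − 1 = 2.375%.
Difference: 5.837 − 2.375 = 3.462 pp.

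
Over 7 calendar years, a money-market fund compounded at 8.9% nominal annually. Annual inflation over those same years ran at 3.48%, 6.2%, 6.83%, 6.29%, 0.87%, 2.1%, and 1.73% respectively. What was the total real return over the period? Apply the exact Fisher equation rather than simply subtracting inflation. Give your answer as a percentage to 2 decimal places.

38.93%

Cumulative inflation factor: 1.0348 × 1.062 × 1.0683 × 1.0629 × 1.0087 × 1.021 × 1.0173 ≈ 1.30738.
Nominal growth factor: 1.81633. Real growth factor = 1.81633 / 1.30738 ≈ 1.38929.
Total real return ≈ 38.9286%.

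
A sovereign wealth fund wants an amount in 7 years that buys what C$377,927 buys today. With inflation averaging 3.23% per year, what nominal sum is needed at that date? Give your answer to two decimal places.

C$472,116.75

Cumulative price-level factor: (1+3.23%)^7 ≈ 1.2492273715.
The nominal amount required is C$377,927 scaled up by that factor.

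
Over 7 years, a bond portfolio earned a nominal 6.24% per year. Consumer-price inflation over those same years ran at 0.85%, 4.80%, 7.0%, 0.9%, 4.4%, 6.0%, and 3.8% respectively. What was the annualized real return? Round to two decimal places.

2.21%

Cumulative inflation factor: 1.0085 × 1.0480 × 1.070 × 1.009 × 1.044 × 1.060 × 1.038 ≈ 1.31074.
Nominal growth factor: 1.52762. Real growth factor = 1.52762 / 1.31074 ≈ 1.16547.
Annualized: 1.16547^(1/7) − 1 ≈ 0.02212.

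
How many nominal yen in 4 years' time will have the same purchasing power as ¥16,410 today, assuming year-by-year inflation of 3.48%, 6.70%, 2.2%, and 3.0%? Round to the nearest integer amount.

Cumulative price-level factor: 1.0348 × 1.0670 × 1.022 × 1.030 ≈ 1.1622751701.
Multiplying ¥16,410 by the price-level factor gives the future nominal sum.

¥19,073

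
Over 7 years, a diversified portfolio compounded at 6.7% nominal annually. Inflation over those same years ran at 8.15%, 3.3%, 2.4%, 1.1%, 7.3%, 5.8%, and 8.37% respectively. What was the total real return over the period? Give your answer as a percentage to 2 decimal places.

10.66%

Cumulative inflation factor: 1.0815 × 1.033 × 1.024 × 1.011 × 1.073 × 1.058 × 1.0837 ≈ 1.42289.
Nominal growth factor: 1.57453. Real growth factor = 1.57453 / 1.42289 ≈ 1.10657.
Total real return ≈ 10.6569%.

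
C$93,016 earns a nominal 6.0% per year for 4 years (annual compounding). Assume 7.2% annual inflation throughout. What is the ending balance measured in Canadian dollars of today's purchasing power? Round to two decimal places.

Nominal value at maturity: C$93,016 × (1 + 6.0%)^4 ≈ C$117,430.56.
Price-level factor over 4 years: (1 + 7.2%)^4 ≈ 1.3206238659.
The maturity value deflated by that factor is the answer in today's purchasing power.

C$88,920.52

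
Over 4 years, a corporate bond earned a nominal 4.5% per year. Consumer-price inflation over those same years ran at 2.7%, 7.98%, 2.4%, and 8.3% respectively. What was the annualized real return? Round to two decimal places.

Cumulative inflation factor: 1.027 × 1.0798 × 1.024 × 1.083 ≈ 1.22982.
Nominal growth factor: 1.19252. Real growth factor = 1.19252 / 1.22982 ≈ 0.96967.
Annualized: 0.96967^(1/4) − 1 ≈ -0.00767.

-0.77%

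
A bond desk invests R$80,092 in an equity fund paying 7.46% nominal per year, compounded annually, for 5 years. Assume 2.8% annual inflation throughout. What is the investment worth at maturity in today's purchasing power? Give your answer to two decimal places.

Nominal value at maturity: R$80,092 × (1 + 7.46%)^5 ≈ R$114,768.66.
Price-level factor over 5 years: (1 + 2.8%)^5 ≈ 1.1480626105.
Dividing the nominal maturity value by the price-level factor gives the value in today's money.

R$99,967.25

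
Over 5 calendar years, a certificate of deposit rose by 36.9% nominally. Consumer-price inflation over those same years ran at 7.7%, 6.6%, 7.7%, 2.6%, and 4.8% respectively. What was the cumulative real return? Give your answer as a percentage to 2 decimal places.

Cumulative inflation factor: 1.077 × 1.066 × 1.077 × 1.026 × 1.048 ≈ 1.32953.
Nominal growth factor: 1.36900. Real growth factor = 1.36900 / 1.32953 ≈ 1.02969.
Total real return ≈ 2.9689%.

2.97%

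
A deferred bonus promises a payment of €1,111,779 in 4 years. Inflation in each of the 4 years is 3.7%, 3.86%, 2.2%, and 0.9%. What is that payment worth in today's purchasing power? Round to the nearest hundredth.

Price-level factor over 4 years: 1.037 × 1.0386 × 1.022 × 1.009 ≈ 1.1106293258.
Purchasing power today: €1,111,779 divided by that factor.

€1,001,035.16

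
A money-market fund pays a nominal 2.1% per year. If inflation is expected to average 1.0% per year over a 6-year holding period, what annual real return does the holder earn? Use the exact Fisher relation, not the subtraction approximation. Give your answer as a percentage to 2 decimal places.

With constant rates the annual real return is the same each year: (1+2.1%)/(1+1.0%) − 1 = 0.01089.

1.09%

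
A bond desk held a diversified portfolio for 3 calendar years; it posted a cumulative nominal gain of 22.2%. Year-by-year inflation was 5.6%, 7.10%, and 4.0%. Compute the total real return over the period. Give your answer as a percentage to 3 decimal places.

3.893%

Cumulative inflation factor: 1.056 × 1.0710 × 1.040 ≈ 1.17622.
Nominal growth factor: 1.22200. Real growth factor = 1.22200 / 1.17622 ≈ 1.03893.
Total real return ≈ 3.8926%.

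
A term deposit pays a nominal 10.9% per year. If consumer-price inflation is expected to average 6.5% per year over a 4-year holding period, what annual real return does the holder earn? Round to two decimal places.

With constant rates the annual real return is the same each year: (1+10.9%)/(1+6.5%) − 1 = 0.04131.

4.13%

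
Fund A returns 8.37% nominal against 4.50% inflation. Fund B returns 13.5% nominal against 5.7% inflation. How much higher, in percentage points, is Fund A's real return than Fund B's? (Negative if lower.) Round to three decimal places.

-3.676

Fund A real return: 1.0837/1.0450 − 1 = 3.7033%.
Fund B real return: 1.135/1.057 − 1 = 7.3794%.
Difference: 3.7033 − 7.3794 = -3.6761 pp.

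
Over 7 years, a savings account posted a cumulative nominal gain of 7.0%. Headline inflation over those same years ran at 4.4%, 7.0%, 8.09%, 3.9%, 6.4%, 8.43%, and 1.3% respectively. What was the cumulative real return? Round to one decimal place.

-27.0%

Cumulative inflation factor: 1.044 × 1.070 × 1.0809 × 1.039 × 1.064 × 1.0843 × 1.013 ≈ 1.46618.
Nominal growth factor: 1.07000. Real growth factor = 1.07000 / 1.46618 ≈ 0.72979.
Total real return ≈ -27.0210%.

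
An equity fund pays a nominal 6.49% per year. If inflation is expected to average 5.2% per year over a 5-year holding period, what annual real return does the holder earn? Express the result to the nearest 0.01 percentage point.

1.23%

With constant rates the annual real return is the same each year: (1+6.49%)/(1+5.2%) − 1 = 0.01226.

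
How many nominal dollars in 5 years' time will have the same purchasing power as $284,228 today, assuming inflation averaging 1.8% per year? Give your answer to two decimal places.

$310,746.14

Cumulative price-level factor: (1+1.8%)^5 ≈ 1.0932988468.
Multiplying $284,228 by the price-level factor gives the future nominal sum.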